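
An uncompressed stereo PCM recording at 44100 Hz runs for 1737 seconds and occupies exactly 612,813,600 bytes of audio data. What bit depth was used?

32 bits

Bytes per sample = 612,813,600 / (44,100 × 1,737 × 2) = 612,813,600 / 153,203,400 = 4.
Bit depth = 4 × 8 = 32 bits.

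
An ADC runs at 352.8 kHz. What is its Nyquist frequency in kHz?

Nyquist frequency = sample rate / 2 = 352,800 / 2 = 176.4 kHz.

176.4 kHz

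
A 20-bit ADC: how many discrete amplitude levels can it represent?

1,048,576 levels

2^20 = 1,048,576.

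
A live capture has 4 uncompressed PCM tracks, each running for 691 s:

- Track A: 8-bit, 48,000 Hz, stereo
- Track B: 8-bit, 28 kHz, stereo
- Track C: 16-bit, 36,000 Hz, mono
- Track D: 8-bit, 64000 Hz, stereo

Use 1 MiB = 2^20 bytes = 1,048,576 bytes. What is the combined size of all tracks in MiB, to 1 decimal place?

232.0 MiB

Track A: 48,000 × 691 × 1 × 2 = 66,336,000 bytes.
Track B: 28,000 × 691 × 1 × 2 = 38,696,000 bytes.
Track C: 36,000 × 691 × 2 × 1 = 49,752,000 bytes.
Track D: 64,000 × 691 × 1 × 2 = 88,448,000 bytes.
Total = 243,232,000 bytes = 232.0 MiB.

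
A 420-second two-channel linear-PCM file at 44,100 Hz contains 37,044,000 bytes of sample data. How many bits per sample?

Bytes per sample = 37,044,000 / (44,100 × 420 × 2) = 37,044,000 / 37,044,000 = 1.
Bit depth = 1 × 8 = 8 bits.

8 bits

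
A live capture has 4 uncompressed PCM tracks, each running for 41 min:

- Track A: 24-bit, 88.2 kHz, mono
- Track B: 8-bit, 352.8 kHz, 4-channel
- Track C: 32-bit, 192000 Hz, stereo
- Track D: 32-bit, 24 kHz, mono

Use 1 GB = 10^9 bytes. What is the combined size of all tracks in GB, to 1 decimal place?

8.1 GB

41 min = 2,460 s.
Track A: 88,200 × 2,460 × 3 × 1 = 650,916,000 bytes.
Track B: 352,800 × 2,460 × 1 × 4 = 3,471,552,000 bytes.
Track C: 192,000 × 2,460 × 4 × 2 = 3,778,560,000 bytes.
Track D: 24,000 × 2,460 × 4 × 1 = 236,160,000 bytes.
Total = 8,137,188,000 bytes = 8.1 GB.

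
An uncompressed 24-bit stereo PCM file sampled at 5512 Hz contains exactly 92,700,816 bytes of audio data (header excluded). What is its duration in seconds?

2,803 seconds

Byte rate = 5,512 × 3 × 2 = 33,072 bytes/s.
Duration = 92,700,816 / 33,072 = 2,803 s.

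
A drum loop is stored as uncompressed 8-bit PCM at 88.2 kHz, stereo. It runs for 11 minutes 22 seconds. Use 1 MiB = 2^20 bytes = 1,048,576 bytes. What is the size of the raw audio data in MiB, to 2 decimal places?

Duration = 11 minutes 22 seconds = 682 s.
Bytes = 88,200 samples/s × 682 s × 1 bytes/sample × 2 ch = 120,304,800 bytes.
120,304,800 / 1,048,576 = 114.73 MiB.

114.73 MiB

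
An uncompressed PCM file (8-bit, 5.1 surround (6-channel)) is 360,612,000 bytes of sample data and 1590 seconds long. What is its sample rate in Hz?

Bytes = sample_rate × seconds × bytes_per_sample × channels.
sample_rate = 360,612,000 / (1,590 × 1 × 6) = 360,612,000 / 9,540 = 37,800 Hz.

37,800 Hz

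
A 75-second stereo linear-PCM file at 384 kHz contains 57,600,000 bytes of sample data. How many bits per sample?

Bytes per sample = 57,600,000 / (384,000 × 75 × 2) = 57,600,000 / 57,600,000 = 1.
Bit depth = 1 × 8 = 8 bits.

8 bits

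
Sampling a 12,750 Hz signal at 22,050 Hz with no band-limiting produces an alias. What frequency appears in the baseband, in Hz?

Nyquist = 22,050/2 = 11,025 Hz; 12,750 Hz exceeds it.
Alias = |12,750 − 1×22,050| = |12,750 − 22,050| = 9,300 Hz.

9,300 Hz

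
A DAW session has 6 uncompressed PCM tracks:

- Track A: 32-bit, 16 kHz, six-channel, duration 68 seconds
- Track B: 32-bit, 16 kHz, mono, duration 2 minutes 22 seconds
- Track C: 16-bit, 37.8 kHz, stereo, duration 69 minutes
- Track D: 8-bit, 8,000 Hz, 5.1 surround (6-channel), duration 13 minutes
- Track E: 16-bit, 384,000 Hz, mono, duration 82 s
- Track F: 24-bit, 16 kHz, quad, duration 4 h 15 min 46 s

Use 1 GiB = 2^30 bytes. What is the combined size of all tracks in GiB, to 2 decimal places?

Track A: 16,000 × 68 × 4 × 6 = 26,112,000 bytes.
Track B: 2 minutes 22 seconds = 142 s; 16,000 × 142 × 4 × 1 = 9,088,000 bytes.
Track C: 69 minutes = 4,140 s; 37,800 × 4,140 × 2 × 2 = 625,968,000 bytes.
Track D: 13 minutes = 780 s; 8,000 × 780 × 1 × 6 = 37,440,000 bytes.
Track E: 384,000 × 82 × 2 × 1 = 62,976,000 bytes.
Track F: 4 h 15 min 46 s = 15,346 s; 16,000 × 15,346 × 3 × 4 = 2,946,432,000 bytes.
Total = 3,708,016,000 bytes = 3.45 GiB.

3.45 GiB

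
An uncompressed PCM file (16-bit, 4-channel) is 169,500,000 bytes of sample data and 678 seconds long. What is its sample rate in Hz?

Bytes = sample_rate × seconds × bytes_per_sample × channels.
sample_rate = 169,500,000 / (678 × 2 × 4) = 169,500,000 / 5,424 = 31,250 Hz.

31,250 Hz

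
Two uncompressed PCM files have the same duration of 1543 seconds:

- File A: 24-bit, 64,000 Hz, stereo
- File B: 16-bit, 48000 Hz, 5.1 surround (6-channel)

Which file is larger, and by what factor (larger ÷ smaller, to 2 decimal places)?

File A: 64,000 × 3 × 2 = 384,000 bytes/s.
File B: 48,000 × 2 × 6 = 576,000 bytes/s.
File B is larger; ratio = 888,768,000 / 592,512,000 = 1.50.

File B, by a factor of 1.50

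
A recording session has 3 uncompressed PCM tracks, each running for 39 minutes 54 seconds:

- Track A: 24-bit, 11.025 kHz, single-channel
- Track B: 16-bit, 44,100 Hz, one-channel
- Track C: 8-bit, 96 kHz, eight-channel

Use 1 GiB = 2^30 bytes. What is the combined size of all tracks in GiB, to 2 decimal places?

1.98 GiB

39 minutes 54 seconds = 2,394 s.
Track A: 11,025 × 2,394 × 3 × 1 = 79,181,550 bytes.
Track B: 44,100 × 2,394 × 2 × 1 = 211,150,800 bytes.
Track C: 96,000 × 2,394 × 1 × 8 = 1,838,592,000 bytes.
Total = 2,128,924,350 bytes = 1.98 GiB.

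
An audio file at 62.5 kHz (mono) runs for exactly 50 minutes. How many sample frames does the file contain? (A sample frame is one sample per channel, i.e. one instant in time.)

exactly 50 minutes = 3,000 s.
62,500 samples/s × 3,000 s = 187,500,000 frames.

187,500,000 sample frames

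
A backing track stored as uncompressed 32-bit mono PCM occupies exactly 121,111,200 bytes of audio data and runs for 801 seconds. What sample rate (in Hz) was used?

37,800 Hz

Bytes = sample_rate × seconds × bytes_per_sample × channels.
sample_rate = 121,111,200 / (801 × 4 × 1) = 121,111,200 / 3,204 = 37,800 Hz.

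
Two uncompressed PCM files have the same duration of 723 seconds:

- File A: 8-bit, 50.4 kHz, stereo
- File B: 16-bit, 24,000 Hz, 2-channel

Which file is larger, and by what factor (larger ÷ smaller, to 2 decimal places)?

File A: 50,400 × 1 × 2 = 100,800 bytes/s.
File B: 24,000 × 2 × 2 = 96,000 bytes/s.
File A is larger; ratio = 72,878,400 / 69,408,000 = 1.05.

File A, by a factor of 1.05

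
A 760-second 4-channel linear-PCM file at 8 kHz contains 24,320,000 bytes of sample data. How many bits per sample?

Bytes per sample = 24,320,000 / (8,000 × 760 × 4) = 24,320,000 / 24,320,000 = 1.
Bit depth = 1 × 8 = 8 bits.

8 bits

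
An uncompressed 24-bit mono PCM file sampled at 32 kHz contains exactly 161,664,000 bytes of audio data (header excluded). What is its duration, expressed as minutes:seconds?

28:04

Byte rate = 32,000 × 3 × 1 = 96,000 bytes/s.
Duration = 161,664,000 / 96,000 = 1,684 s.
1,684 s = 28:04.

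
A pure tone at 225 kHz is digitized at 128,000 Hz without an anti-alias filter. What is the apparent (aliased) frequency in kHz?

31 kHz

Nyquist = 128,000/2 = 64,000 Hz; 225,000 Hz exceeds it.
Alias = |225,000 − 2×128,000| = |225,000 − 256,000| = 31,000 Hz = 31 kHz.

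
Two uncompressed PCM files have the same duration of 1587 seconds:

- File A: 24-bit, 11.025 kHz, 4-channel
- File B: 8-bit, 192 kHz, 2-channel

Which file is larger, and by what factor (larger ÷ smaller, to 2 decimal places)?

File B, by a factor of 2.90

File A: 11,025 × 3 × 4 = 132,300 bytes/s.
File B: 192,000 × 1 × 2 = 384,000 bytes/s.
File B is larger; ratio = 609,408,000 / 209,960,100 = 2.90.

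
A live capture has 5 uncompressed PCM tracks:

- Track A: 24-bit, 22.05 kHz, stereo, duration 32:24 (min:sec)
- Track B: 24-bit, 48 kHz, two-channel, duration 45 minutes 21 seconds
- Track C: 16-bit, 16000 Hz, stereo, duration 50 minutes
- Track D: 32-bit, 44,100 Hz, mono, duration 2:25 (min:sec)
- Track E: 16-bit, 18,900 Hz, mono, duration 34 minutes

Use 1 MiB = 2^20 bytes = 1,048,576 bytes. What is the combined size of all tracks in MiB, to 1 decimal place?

1273.7 MiB

Track A: 32:24 (min:sec) = 1,944 s; 22,050 × 1,944 × 3 × 2 = 257,191,200 bytes.
Track B: 45 minutes 21 seconds = 2,721 s; 48,000 × 2,721 × 3 × 2 = 783,648,000 bytes.
Track C: 50 minutes = 3,000 s; 16,000 × 3,000 × 2 × 2 = 192,000,000 bytes.
Track D: 2:25 (min:sec) = 145 s; 44,100 × 145 × 4 × 1 = 25,578,000 bytes.
Track E: 34 minutes = 2,040 s; 18,900 × 2,040 × 2 × 1 = 77,112,000 bytes.
Total = 1,335,529,200 bytes = 1273.7 MiB.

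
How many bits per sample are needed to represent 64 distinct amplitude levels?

log2(64) = 6.

6 bits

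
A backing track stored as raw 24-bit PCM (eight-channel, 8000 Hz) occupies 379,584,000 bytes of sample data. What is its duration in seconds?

1,977 seconds

Byte rate = 8,000 × 3 × 8 = 192,000 bytes/s.
Duration = 379,584,000 / 192,000 = 1,977 s.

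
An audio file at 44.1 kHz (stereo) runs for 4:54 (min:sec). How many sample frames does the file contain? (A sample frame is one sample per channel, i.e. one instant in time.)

12,965,400 sample frames

4:54 (min:sec) = 294 s.
44,100 samples/s × 294 s = 12,965,400 frames.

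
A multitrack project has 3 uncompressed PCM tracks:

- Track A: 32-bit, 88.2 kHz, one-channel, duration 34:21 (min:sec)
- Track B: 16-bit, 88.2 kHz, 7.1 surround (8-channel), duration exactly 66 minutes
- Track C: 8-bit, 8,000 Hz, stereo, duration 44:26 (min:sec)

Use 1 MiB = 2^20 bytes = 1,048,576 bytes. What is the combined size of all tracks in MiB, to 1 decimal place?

6063.6 MiB

Track A: 34:21 (min:sec) = 2,061 s; 88,200 × 2,061 × 4 × 1 = 727,120,800 bytes.
Track B: exactly 66 minutes = 3,960 s; 88,200 × 3,960 × 2 × 8 = 5,588,352,000 bytes.
Track C: 44:26 (min:sec) = 2,666 s; 8,000 × 2,666 × 1 × 2 = 42,656,000 bytes.
Total = 6,358,128,800 bytes = 6063.6 MiB.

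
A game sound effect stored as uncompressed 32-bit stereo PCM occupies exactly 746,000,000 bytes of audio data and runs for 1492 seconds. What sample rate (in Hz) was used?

Bytes = sample_rate × seconds × bytes_per_sample × channels.
sample_rate = 746,000,000 / (1,492 × 4 × 2) = 746,000,000 / 11,936 = 62,500 Hz.

62,500 Hz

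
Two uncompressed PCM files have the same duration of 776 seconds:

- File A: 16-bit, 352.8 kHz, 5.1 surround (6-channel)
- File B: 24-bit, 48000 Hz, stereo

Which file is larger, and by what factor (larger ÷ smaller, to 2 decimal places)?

File A: 352,800 × 2 × 6 = 4,233,600 bytes/s.
File B: 48,000 × 3 × 2 = 288,000 bytes/s.
File A is larger; ratio = 3,285,273,600 / 223,488,000 = 14.70.

File A, by a factor of 14.70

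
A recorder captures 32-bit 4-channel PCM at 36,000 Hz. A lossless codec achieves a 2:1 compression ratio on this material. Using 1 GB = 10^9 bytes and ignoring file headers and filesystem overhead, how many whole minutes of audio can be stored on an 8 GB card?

462 minutes

Uncompressed byte rate = 36,000 × 4 × 4 = 576,000 bytes/s.
After 2:1 compression, effective rate ≈ 288000 bytes/s.
Capacity = 8 × 1,000,000,000 = 8,000,000,000 bytes.
8,000,000,000 / effective rate ≈ 27777.78 s → 462 minutes.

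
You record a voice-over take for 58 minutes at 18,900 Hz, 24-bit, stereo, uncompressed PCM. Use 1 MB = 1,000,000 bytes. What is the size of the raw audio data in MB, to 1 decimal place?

Duration = 58 minutes = 3,480 s.
Bytes = 18,900 samples/s × 3,480 s × 3 bytes/sample × 2 ch = 394,632,000 bytes.
394,632,000 / 1,000,000 = 394.6 MB.

394.6 MB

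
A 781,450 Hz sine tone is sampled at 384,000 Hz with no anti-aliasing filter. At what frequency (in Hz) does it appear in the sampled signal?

13,450 Hz

Nyquist = 384,000/2 = 192,000 Hz; 781,450 Hz exceeds it.
Alias = |781,450 − 2×384,000| = |781,450 − 768,000| = 13,450 Hz.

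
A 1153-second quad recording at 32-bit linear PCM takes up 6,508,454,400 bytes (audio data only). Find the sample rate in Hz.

Bytes = sample_rate × seconds × bytes_per_sample × channels.
sample_rate = 6,508,454,400 / (1,153 × 4 × 4) = 6,508,454,400 / 18,448 = 352,800 Hz.

352,800 Hz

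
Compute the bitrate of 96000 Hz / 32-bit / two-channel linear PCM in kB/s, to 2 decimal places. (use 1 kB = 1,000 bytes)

Bit rate = 96,000 × 32 × 2 = 6,144,000 bits/s.
6,144,000 / 8 = 768,000 B/s = 768.00 kB/s.

768.00 kB/s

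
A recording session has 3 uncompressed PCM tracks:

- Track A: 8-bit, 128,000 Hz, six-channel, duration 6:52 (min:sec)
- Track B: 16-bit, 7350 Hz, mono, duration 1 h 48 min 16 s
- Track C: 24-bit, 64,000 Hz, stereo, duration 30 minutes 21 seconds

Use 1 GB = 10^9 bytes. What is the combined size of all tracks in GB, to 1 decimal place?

1.1 GB

Track A: 6:52 (min:sec) = 412 s; 128,000 × 412 × 1 × 6 = 316,416,000 bytes.
Track B: 1 h 48 min 16 s = 6,496 s; 7,350 × 6,496 × 2 × 1 = 95,491,200 bytes.
Track C: 30 minutes 21 seconds = 1,821 s; 64,000 × 1,821 × 3 × 2 = 699,264,000 bytes.
Total = 1,111,171,200 bytes = 1.1 GB.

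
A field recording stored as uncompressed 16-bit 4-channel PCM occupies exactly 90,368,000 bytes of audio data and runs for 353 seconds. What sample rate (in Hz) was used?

Bytes = sample_rate × seconds × bytes_per_sample × channels.
sample_rate = 90,368,000 / (353 × 2 × 4) = 90,368,000 / 2,824 = 32,000 Hz.

32,000 Hz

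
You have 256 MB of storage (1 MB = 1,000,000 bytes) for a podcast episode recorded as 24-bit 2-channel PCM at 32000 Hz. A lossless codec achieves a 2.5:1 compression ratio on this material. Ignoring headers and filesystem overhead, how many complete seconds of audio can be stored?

3,333 seconds

Uncompressed byte rate = 32,000 × 3 × 2 = 192,000 bytes/s.
After 2.5:1 compression, effective rate ≈ 76800 bytes/s.
Capacity = 256 × 1,000,000 = 256,000,000 bytes.
256,000,000 / effective rate ≈ 3333.33 s → 3,333 seconds.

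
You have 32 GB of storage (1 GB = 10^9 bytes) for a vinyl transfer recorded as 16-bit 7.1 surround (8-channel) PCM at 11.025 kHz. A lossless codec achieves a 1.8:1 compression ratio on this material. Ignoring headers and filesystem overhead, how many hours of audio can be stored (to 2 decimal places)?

Uncompressed byte rate = 11,025 × 2 × 8 = 176,400 bytes/s.
After 1.8:1 compression, effective rate ≈ 98000 bytes/s.
Capacity = 32 × 1,000,000,000 = 32,000,000,000 bytes.
32,000,000,000 / effective rate ≈ 326530.61 s → 90.70 hours.

90.70 hours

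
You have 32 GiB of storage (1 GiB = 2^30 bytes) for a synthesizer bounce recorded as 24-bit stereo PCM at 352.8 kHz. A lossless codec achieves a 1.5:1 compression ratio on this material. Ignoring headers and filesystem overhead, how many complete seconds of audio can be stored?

Uncompressed byte rate = 352,800 × 3 × 2 = 2,116,800 bytes/s.
After 1.5:1 compression, effective rate ≈ 1411200 bytes/s.
Capacity = 32 × 1,073,741,824 = 34,359,738,368 bytes.
34,359,738,368 / effective rate ≈ 24347.89 s → 24,347 seconds.

24,347 seconds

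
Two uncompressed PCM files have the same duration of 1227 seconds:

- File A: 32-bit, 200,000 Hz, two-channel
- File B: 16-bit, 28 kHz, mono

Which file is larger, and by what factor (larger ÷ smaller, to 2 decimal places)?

File A, by a factor of 28.57

File A: 200,000 × 4 × 2 = 1,600,000 bytes/s.
File B: 28,000 × 2 × 1 = 56,000 bytes/s.
File A is larger; ratio = 1,963,200,000 / 68,712,000 = 28.57.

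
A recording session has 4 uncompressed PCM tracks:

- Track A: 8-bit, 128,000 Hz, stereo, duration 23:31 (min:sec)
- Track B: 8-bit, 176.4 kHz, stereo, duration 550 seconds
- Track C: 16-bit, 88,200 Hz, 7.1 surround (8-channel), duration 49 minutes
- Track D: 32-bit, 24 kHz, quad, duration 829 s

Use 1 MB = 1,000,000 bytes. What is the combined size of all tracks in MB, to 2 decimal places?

Track A: 23:31 (min:sec) = 1,411 s; 128,000 × 1,411 × 1 × 2 = 361,216,000 bytes.
Track B: 176,400 × 550 × 1 × 2 = 194,040,000 bytes.
Track C: 49 minutes = 2,940 s; 88,200 × 2,940 × 2 × 8 = 4,148,928,000 bytes.
Track D: 24,000 × 829 × 4 × 4 = 318,336,000 bytes.
Total = 5,022,520,000 bytes = 5022.52 MB.

5022.52 MB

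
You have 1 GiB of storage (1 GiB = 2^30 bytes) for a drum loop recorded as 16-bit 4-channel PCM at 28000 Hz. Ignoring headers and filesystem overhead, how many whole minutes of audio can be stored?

Uncompressed byte rate = 28,000 × 2 × 4 = 224,000 bytes/s.
Capacity = 1 × 1,073,741,824 = 1,073,741,824 bytes.
1,073,741,824 / 224,000 ≈ 4793.49 s → 79 minutes.

79 minutes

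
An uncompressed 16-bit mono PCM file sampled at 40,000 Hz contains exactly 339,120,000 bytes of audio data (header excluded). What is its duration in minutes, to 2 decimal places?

70.65 minutes

Byte rate = 40,000 × 2 × 1 = 80,000 bytes/s.
Duration = 339,120,000 / 80,000 = 4,239 s.
4,239 s / 60 = 70.65 minutes.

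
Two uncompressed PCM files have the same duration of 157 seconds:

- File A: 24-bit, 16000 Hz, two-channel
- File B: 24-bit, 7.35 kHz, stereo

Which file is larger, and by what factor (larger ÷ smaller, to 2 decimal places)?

File A, by a factor of 2.18

File A: 16,000 × 3 × 2 = 96,000 bytes/s.
File B: 7,350 × 3 × 2 = 44,100 bytes/s.
File A is larger; ratio = 15,072,000 / 6,923,700 = 2.18.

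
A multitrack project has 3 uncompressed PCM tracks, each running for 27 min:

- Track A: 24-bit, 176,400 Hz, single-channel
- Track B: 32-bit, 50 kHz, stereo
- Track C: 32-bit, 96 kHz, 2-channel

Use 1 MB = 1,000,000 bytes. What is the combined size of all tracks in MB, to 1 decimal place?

2749.5 MB

27 min = 1,620 s.
Track A: 176,400 × 1,620 × 3 × 1 = 857,304,000 bytes.
Track B: 50,000 × 1,620 × 4 × 2 = 648,000,000 bytes.
Track C: 96,000 × 1,620 × 4 × 2 = 1,244,160,000 bytes.
Total = 2,749,464,000 bytes = 2749.5 MB.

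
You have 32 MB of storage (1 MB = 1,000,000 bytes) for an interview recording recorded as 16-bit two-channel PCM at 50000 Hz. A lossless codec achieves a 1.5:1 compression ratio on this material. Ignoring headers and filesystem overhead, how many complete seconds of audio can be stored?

Uncompressed byte rate = 50,000 × 2 × 2 = 200,000 bytes/s.
After 1.5:1 compression, effective rate ≈ 133333.33 bytes/s.
Capacity = 32 × 1,000,000 = 32,000,000 bytes.
32,000,000 / effective rate ≈ 240 s → 240 seconds.

240 seconds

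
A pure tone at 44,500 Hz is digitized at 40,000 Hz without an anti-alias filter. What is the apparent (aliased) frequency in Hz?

4,500 Hz

Nyquist = 40,000/2 = 20,000 Hz; 44,500 Hz exceeds it.
Alias = |44,500 − 1×40,000| = |44,500 − 40,000| = 4,500 Hz.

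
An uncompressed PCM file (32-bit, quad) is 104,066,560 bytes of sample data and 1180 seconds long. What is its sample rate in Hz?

5,512 Hz

Bytes = sample_rate × seconds × bytes_per_sample × channels.
sample_rate = 104,066,560 / (1,180 × 4 × 4) = 104,066,560 / 18,880 = 5,512 Hz.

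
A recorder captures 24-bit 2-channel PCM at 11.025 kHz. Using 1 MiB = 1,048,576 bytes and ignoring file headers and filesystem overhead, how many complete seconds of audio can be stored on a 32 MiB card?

Uncompressed byte rate = 11,025 × 3 × 2 = 66,150 bytes/s.
Capacity = 32 × 1,048,576 = 33,554,432 bytes.
33,554,432 / 66,150 ≈ 507.25 s → 507 seconds.

507 seconds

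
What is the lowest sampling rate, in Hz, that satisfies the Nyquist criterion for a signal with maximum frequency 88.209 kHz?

Minimum sample rate = 2 × 88,209 Hz = 176,418 Hz.

176,418 Hz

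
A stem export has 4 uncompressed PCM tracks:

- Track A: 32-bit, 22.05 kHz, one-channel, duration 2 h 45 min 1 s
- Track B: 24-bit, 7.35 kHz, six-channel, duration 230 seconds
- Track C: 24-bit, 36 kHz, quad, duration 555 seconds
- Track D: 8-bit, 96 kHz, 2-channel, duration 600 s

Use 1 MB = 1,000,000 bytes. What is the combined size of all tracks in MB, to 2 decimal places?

Track A: 2 h 45 min 1 s = 9,901 s; 22,050 × 9,901 × 4 × 1 = 873,268,200 bytes.
Track B: 7,350 × 230 × 3 × 6 = 30,429,000 bytes.
Track C: 36,000 × 555 × 3 × 4 = 239,760,000 bytes.
Track D: 96,000 × 600 × 1 × 2 = 115,200,000 bytes.
Total = 1,258,657,200 bytes = 1258.66 MB.

1258.66 MB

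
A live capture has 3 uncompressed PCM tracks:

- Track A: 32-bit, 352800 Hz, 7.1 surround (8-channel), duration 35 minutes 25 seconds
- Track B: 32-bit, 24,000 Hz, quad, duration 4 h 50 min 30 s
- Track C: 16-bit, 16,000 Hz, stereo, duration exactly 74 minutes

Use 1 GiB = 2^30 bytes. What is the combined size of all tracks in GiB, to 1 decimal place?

28.8 GiB

Track A: 35 minutes 25 seconds = 2,125 s; 352,800 × 2,125 × 4 × 8 = 23,990,400,000 bytes.
Track B: 4 h 50 min 30 s = 17,430 s; 24,000 × 17,430 × 4 × 4 = 6,693,120,000 bytes.
Track C: exactly 74 minutes = 4,440 s; 16,000 × 4,440 × 2 × 2 = 284,160,000 bytes.
Total = 30,967,680,000 bytes = 28.8 GiB.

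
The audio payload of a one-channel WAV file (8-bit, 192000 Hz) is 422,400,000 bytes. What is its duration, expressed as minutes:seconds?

Byte rate = 192,000 × 1 × 1 = 192,000 bytes/s.
Duration = 422,400,000 / 192,000 = 2,200 s.
2,200 s = 36:40.

36:40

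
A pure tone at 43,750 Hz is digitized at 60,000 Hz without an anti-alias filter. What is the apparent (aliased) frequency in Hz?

Nyquist = 60,000/2 = 30,000 Hz; 43,750 Hz exceeds it.
Alias = |43,750 − 1×60,000| = |43,750 − 60,000| = 16,250 Hz.

16,250 Hz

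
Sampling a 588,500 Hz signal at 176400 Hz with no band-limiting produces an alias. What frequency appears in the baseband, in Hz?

59,300 Hz

Nyquist = 176,400/2 = 88,200 Hz; 588,500 Hz exceeds it.
Alias = |588,500 − 3×176,400| = |588,500 − 529,200| = 59,300 Hz.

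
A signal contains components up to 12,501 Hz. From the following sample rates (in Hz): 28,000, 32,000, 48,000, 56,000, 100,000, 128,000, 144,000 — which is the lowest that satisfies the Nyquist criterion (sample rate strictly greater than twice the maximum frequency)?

28,000 Hz

Need sample rate > 2 × 12,501 = 25,002 Hz.
Lowest listed rate above 25,002 Hz is 28,000 Hz.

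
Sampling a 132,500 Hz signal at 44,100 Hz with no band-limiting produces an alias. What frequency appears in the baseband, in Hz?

Nyquist = 44,100/2 = 22,050 Hz; 132,500 Hz exceeds it.
Alias = |132,500 − 3×44,100| = |132,500 − 132,300| = 200 Hz.

200 Hz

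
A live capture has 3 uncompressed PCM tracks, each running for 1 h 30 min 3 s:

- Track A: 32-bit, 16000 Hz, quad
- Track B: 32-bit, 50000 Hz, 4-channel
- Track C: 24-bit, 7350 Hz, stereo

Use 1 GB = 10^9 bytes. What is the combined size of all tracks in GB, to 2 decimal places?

5.94 GB

1 h 30 min 3 s = 5,403 s.
Track A: 16,000 × 5,403 × 4 × 4 = 1,383,168,000 bytes.
Track B: 50,000 × 5,403 × 4 × 4 = 4,322,400,000 bytes.
Track C: 7,350 × 5,403 × 3 × 2 = 238,272,300 bytes.
Total = 5,943,840,300 bytes = 5.94 GB.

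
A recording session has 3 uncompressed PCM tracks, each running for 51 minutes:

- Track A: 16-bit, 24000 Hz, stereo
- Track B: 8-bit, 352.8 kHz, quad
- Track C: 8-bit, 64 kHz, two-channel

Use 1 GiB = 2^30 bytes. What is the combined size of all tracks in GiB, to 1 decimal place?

51 minutes = 3,060 s.
Track A: 24,000 × 3,060 × 2 × 2 = 293,760,000 bytes.
Track B: 352,800 × 3,060 × 1 × 4 = 4,318,272,000 bytes.
Track C: 64,000 × 3,060 × 1 × 2 = 391,680,000 bytes.
Total = 5,003,712,000 bytes = 4.7 GiB.

4.7 GiB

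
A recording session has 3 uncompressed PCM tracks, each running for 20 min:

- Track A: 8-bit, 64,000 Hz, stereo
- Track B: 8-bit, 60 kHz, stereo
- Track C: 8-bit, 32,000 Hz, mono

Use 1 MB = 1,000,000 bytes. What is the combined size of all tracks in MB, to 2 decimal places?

20 min = 1,200 s.
Track A: 64,000 × 1,200 × 1 × 2 = 153,600,000 bytes.
Track B: 60,000 × 1,200 × 1 × 2 = 144,000,000 bytes.
Track C: 32,000 × 1,200 × 1 × 1 = 38,400,000 bytes.
Total = 336,000,000 bytes = 336.00 MB.

336.00 MB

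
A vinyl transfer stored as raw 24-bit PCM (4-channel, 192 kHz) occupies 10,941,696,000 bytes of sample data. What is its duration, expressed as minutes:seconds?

Byte rate = 192,000 × 3 × 4 = 2,304,000 bytes/s.
Duration = 10,941,696,000 / 2,304,000 = 4,749 s.
4,749 s = 79:09.

79:09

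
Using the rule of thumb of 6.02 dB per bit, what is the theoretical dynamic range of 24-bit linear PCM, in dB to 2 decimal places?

144.48 dB

24 × 6.02 = 144.48 dB.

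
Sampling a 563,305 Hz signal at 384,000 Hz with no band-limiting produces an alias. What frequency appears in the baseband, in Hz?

Nyquist = 384,000/2 = 192,000 Hz; 563,305 Hz exceeds it.
Alias = |563,305 − 1×384,000| = |563,305 − 384,000| = 179,305 Hz.

179,305 Hz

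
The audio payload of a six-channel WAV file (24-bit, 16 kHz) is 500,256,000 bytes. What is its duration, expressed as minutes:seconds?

28:57

Byte rate = 16,000 × 3 × 6 = 288,000 bytes/s.
Duration = 500,256,000 / 288,000 = 1,737 s.
1,737 s = 28:57.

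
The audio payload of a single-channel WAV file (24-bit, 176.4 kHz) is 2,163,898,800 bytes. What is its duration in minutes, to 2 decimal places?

Byte rate = 176,400 × 3 × 1 = 529,200 bytes/s.
Duration = 2,163,898,800 / 529,200 = 4,089 s.
4,089 s / 60 = 68.15 minutes.

68.15 minutes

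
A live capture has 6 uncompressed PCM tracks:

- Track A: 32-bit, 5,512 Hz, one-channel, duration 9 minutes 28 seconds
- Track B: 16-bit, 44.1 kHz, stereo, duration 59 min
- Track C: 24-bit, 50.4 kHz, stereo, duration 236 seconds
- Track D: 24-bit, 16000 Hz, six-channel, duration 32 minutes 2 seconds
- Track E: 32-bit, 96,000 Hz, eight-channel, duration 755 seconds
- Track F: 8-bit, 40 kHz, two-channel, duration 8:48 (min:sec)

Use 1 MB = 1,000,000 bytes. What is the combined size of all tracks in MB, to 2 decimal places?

Track A: 9 minutes 28 seconds = 568 s; 5,512 × 568 × 4 × 1 = 12,523,264 bytes.
Track B: 59 min = 3,540 s; 44,100 × 3,540 × 2 × 2 = 624,456,000 bytes.
Track C: 50,400 × 236 × 3 × 2 = 71,366,400 bytes.
Track D: 32 minutes 2 seconds = 1,922 s; 16,000 × 1,922 × 3 × 6 = 553,536,000 bytes.
Track E: 96,000 × 755 × 4 × 8 = 2,319,360,000 bytes.
Track F: 8:48 (min:sec) = 528 s; 40,000 × 528 × 1 × 2 = 42,240,000 bytes.
Total = 3,623,481,664 bytes = 3623.48 MB.

3623.48 MB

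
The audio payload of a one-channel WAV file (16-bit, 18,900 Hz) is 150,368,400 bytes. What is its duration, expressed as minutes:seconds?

66:18

Byte rate = 18,900 × 2 × 1 = 37,800 bytes/s.
Duration = 150,368,400 / 37,800 = 3,978 s.
3,978 s = 66:18.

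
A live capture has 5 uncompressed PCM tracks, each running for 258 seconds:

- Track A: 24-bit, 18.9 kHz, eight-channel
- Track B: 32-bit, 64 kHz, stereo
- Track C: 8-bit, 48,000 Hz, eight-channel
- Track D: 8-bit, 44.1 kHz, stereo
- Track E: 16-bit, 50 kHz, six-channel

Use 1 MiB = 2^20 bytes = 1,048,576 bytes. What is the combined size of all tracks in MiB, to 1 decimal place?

Track A: 18,900 × 258 × 3 × 8 = 117,028,800 bytes.
Track B: 64,000 × 258 × 4 × 2 = 132,096,000 bytes.
Track C: 48,000 × 258 × 1 × 8 = 99,072,000 bytes.
Track D: 44,100 × 258 × 1 × 2 = 22,755,600 bytes.
Track E: 50,000 × 258 × 2 × 6 = 154,800,000 bytes.
Total = 525,752,400 bytes = 501.4 MiB.

501.4 MiB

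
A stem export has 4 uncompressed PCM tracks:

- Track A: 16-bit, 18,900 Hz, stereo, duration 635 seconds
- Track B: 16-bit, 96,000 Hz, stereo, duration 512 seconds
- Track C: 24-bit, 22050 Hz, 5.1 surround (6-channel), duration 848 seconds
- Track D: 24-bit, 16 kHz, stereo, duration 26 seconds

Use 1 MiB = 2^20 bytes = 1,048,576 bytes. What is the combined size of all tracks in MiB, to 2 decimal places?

Track A: 18,900 × 635 × 2 × 2 = 48,006,000 bytes.
Track B: 96,000 × 512 × 2 × 2 = 196,608,000 bytes.
Track C: 22,050 × 848 × 3 × 6 = 336,571,200 bytes.
Track D: 16,000 × 26 × 3 × 2 = 2,496,000 bytes.
Total = 583,681,200 bytes = 556.64 MiB.

556.64 MiB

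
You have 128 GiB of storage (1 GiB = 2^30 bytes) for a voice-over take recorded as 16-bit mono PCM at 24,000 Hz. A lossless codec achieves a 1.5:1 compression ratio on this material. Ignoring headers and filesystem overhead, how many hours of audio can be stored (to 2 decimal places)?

Uncompressed byte rate = 24,000 × 2 × 1 = 48,000 bytes/s.
After 1.5:1 compression, effective rate ≈ 32000 bytes/s.
Capacity = 128 × 1,073,741,824 = 137,438,953,472 bytes.
137,438,953,472 / effective rate ≈ 4294967.3 s → 1193.05 hours.

1193.05 hours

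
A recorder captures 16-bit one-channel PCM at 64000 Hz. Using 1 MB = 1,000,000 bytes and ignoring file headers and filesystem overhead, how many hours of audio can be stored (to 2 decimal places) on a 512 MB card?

Uncompressed byte rate = 64,000 × 2 × 1 = 128,000 bytes/s.
Capacity = 512 × 1,000,000 = 512,000,000 bytes.
512,000,000 / 128,000 ≈ 4000 s → 1.11 hours.

1.11 hours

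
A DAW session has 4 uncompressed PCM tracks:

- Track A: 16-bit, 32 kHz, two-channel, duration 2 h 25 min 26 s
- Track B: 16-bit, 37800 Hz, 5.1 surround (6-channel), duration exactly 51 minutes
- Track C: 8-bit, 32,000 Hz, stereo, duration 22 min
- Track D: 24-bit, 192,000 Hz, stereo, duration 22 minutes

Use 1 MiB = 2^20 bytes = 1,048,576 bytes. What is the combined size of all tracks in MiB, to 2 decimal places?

Track A: 2 h 25 min 26 s = 8,726 s; 32,000 × 8,726 × 2 × 2 = 1,116,928,000 bytes.
Track B: exactly 51 minutes = 3,060 s; 37,800 × 3,060 × 2 × 6 = 1,388,016,000 bytes.
Track C: 22 min = 1,320 s; 32,000 × 1,320 × 1 × 2 = 84,480,000 bytes.
Track D: 22 minutes = 1,320 s; 192,000 × 1,320 × 3 × 2 = 1,520,640,000 bytes.
Total = 4,110,064,000 bytes = 3919.66 MiB.

3919.66 MiB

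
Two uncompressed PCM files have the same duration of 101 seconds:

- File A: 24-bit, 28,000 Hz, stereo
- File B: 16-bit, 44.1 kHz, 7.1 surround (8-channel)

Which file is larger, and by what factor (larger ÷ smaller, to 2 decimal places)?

File A: 28,000 × 3 × 2 = 168,000 bytes/s.
File B: 44,100 × 2 × 8 = 705,600 bytes/s.
File B is larger; ratio = 71,265,600 / 16,968,000 = 4.20.

File B, by a factor of 4.20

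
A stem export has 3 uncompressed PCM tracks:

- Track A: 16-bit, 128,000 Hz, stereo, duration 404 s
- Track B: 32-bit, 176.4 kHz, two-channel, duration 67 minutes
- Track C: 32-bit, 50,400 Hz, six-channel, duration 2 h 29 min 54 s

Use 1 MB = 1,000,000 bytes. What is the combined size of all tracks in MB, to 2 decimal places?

Track A: 128,000 × 404 × 2 × 2 = 206,848,000 bytes.
Track B: 67 minutes = 4,020 s; 176,400 × 4,020 × 4 × 2 = 5,673,024,000 bytes.
Track C: 2 h 29 min 54 s = 8,994 s; 50,400 × 8,994 × 4 × 6 = 10,879,142,400 bytes.
Total = 16,759,014,400 bytes = 16759.01 MB.

16759.01 MB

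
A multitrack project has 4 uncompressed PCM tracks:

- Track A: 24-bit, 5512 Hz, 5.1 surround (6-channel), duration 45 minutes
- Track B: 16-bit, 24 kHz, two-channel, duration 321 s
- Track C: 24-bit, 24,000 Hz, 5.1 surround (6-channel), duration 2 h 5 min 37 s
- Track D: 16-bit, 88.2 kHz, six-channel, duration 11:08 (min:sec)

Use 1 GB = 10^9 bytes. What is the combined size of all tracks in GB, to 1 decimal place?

Track A: 45 minutes = 2,700 s; 5,512 × 2,700 × 3 × 6 = 267,883,200 bytes.
Track B: 24,000 × 321 × 2 × 2 = 30,816,000 bytes.
Track C: 2 h 5 min 37 s = 7,537 s; 24,000 × 7,537 × 3 × 6 = 3,255,984,000 bytes.
Track D: 11:08 (min:sec) = 668 s; 88,200 × 668 × 2 × 6 = 707,011,200 bytes.
Total = 4,261,694,400 bytes = 4.3 GB.

4.3 GB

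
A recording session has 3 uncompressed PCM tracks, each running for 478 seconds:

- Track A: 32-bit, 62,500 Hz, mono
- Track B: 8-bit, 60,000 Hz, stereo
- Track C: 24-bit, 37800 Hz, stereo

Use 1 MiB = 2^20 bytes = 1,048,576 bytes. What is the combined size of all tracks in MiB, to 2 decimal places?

272.06 MiB

Track A: 62,500 × 478 × 4 × 1 = 119,500,000 bytes.
Track B: 60,000 × 478 × 1 × 2 = 57,360,000 bytes.
Track C: 37,800 × 478 × 3 × 2 = 108,410,400 bytes.
Total = 285,270,400 bytes = 272.06 MiB.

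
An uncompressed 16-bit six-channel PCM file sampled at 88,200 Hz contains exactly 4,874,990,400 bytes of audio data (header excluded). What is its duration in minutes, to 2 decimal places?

Byte rate = 88,200 × 2 × 6 = 1,058,400 bytes/s.
Duration = 4,874,990,400 / 1,058,400 = 4,606 s.
4,606 s / 60 = 76.77 minutes.

76.77 minutes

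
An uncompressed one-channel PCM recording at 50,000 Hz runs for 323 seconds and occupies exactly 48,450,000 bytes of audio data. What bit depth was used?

24 bits

Bytes per sample = 48,450,000 / (50,000 × 323 × 1) = 48,450,000 / 16,150,000 = 3.
Bit depth = 3 × 8 = 24 bits.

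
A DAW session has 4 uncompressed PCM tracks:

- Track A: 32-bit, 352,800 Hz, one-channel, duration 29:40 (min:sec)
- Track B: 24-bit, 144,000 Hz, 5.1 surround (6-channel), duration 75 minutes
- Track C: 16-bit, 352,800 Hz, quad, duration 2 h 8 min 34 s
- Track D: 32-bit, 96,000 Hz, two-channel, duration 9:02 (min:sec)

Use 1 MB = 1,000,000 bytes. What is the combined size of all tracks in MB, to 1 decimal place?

Track A: 29:40 (min:sec) = 1,780 s; 352,800 × 1,780 × 4 × 1 = 2,511,936,000 bytes.
Track B: 75 minutes = 4,500 s; 144,000 × 4,500 × 3 × 6 = 11,664,000,000 bytes.
Track C: 2 h 8 min 34 s = 7,714 s; 352,800 × 7,714 × 2 × 4 = 21,771,993,600 bytes.
Track D: 9:02 (min:sec) = 542 s; 96,000 × 542 × 4 × 2 = 416,256,000 bytes.
Total = 36,364,185,600 bytes = 36364.2 MB.

36364.2 MB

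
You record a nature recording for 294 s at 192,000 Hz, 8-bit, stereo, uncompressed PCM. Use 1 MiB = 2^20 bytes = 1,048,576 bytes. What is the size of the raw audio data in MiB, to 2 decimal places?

107.67 MiB

Bytes = 192,000 samples/s × 294 s × 1 bytes/sample × 2 ch = 112,896,000 bytes.
112,896,000 / 1,048,576 = 107.67 MiB.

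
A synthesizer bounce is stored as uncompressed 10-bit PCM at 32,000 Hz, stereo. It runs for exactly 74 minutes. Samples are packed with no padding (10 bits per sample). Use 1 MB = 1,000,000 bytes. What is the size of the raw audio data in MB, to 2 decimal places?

Duration = exactly 74 minutes = 4,440 s.
Bits = 32,000 × 4,440 × 10 × 2 = 2,841,600,000 bits = 355,200,000 bytes.
355,200,000 / 1,000,000 = 355.20 MB.

355.20 MB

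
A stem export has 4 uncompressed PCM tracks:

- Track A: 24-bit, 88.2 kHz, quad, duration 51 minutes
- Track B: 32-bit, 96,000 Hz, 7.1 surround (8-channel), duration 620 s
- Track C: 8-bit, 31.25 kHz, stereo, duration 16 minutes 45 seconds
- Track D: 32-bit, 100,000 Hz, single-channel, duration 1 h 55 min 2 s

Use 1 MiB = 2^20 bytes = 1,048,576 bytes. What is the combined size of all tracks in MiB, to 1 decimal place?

Track A: 51 minutes = 3,060 s; 88,200 × 3,060 × 3 × 4 = 3,238,704,000 bytes.
Track B: 96,000 × 620 × 4 × 8 = 1,904,640,000 bytes.
Track C: 16 minutes 45 seconds = 1,005 s; 31,250 × 1,005 × 1 × 2 = 62,812,500 bytes.
Track D: 1 h 55 min 2 s = 6,902 s; 100,000 × 6,902 × 4 × 1 = 2,760,800,000 bytes.
Total = 7,966,956,500 bytes = 7597.9 MiB.

7597.9 MiB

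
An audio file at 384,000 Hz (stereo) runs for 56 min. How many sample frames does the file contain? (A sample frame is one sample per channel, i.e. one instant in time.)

56 min = 3,360 s.
384,000 samples/s × 3,360 s = 1,290,240,000 frames.

1,290,240,000 sample frames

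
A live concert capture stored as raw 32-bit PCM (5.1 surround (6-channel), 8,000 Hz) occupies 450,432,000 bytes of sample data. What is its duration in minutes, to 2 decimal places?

Byte rate = 8,000 × 4 × 6 = 192,000 bytes/s.
Duration = 450,432,000 / 192,000 = 2,346 s.
2,346 s / 60 = 39.10 minutes.

39.10 minutes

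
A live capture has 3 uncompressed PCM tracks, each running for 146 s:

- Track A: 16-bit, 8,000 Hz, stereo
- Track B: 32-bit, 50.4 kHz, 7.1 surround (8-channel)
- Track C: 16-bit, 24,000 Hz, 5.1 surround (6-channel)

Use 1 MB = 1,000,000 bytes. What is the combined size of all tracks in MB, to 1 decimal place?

282.2 MB

Track A: 8,000 × 146 × 2 × 2 = 4,672,000 bytes.
Track B: 50,400 × 146 × 4 × 8 = 235,468,800 bytes.
Track C: 24,000 × 146 × 2 × 6 = 42,048,000 bytes.
Total = 282,188,800 bytes = 282.2 MB.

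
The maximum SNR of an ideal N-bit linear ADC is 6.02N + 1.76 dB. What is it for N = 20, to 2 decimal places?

6.02 × 20 + 1.76 = 122.16 dB.

122.16 dB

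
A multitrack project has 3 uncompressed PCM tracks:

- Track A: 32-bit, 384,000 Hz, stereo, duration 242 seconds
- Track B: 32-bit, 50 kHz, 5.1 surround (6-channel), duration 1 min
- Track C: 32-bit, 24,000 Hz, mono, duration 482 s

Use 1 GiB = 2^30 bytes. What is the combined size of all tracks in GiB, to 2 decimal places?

0.80 GiB

Track A: 384,000 × 242 × 4 × 2 = 743,424,000 bytes.
Track B: 1 min = 60 s; 50,000 × 60 × 4 × 6 = 72,000,000 bytes.
Track C: 24,000 × 482 × 4 × 1 = 46,272,000 bytes.
Total = 861,696,000 bytes = 0.80 GiB.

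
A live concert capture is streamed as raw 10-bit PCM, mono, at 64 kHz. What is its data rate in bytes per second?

80,000 bytes/s

Bit rate = 64,000 × 10 × 1 = 640,000 bits/s.
640,000 / 8 = 80,000 bytes/s.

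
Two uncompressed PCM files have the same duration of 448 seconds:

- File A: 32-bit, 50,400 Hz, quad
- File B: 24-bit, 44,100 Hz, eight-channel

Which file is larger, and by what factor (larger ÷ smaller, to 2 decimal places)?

File B, by a factor of 1.31

File A: 50,400 × 4 × 4 = 806,400 bytes/s.
File B: 44,100 × 3 × 8 = 1,058,400 bytes/s.
File B is larger; ratio = 474,163,200 / 361,267,200 = 1.31.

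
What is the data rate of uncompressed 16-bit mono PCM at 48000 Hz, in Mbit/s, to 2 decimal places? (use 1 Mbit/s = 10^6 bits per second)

0.77 Mbit/s

Bit rate = 48,000 × 16 × 1 = 768,000 bits/s.
= 0.77 Mbit/s.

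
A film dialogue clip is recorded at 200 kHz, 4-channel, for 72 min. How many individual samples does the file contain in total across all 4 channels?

72 min = 4,320 s.
200,000 × 4,320 s × 4 ch = 3,456,000,000 samples.

3,456,000,000 samples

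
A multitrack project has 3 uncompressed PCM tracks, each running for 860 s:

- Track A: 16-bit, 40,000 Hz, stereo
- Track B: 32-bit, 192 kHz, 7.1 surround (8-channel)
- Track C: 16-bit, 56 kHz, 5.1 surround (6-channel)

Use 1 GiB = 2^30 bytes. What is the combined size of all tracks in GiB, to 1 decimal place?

Track A: 40,000 × 860 × 2 × 2 = 137,600,000 bytes.
Track B: 192,000 × 860 × 4 × 8 = 5,283,840,000 bytes.
Track C: 56,000 × 860 × 2 × 6 = 577,920,000 bytes.
Total = 5,999,360,000 bytes = 5.6 GiB.

5.6 GiB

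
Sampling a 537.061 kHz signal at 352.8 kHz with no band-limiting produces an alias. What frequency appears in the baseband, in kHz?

168.539 kHz

Nyquist = 352,800/2 = 176,400 Hz; 537,061 Hz exceeds it.
Alias = |537,061 − 2×352,800| = |537,061 − 705,600| = 168,539 Hz = 168.539 kHz.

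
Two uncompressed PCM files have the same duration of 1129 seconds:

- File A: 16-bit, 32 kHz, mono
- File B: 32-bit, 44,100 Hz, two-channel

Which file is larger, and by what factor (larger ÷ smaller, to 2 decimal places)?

File B, by a factor of 5.51

File A: 32,000 × 2 × 1 = 64,000 bytes/s.
File B: 44,100 × 4 × 2 = 352,800 bytes/s.
File B is larger; ratio = 398,311,200 / 72,256,000 = 5.51.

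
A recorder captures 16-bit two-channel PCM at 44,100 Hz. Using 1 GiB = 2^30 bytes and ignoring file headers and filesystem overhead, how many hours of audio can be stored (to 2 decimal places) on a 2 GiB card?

Uncompressed byte rate = 44,100 × 2 × 2 = 176,400 bytes/s.
Capacity = 2 × 1,073,741,824 = 2,147,483,648 bytes.
2,147,483,648 / 176,400 ≈ 12173.94 s → 3.38 hours.

3.38 hours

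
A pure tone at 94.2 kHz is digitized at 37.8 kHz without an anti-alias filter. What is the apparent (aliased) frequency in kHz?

Nyquist = 37,800/2 = 18,900 Hz; 94,200 Hz exceeds it.
Alias = |94,200 − 2×37,800| = |94,200 − 75,600| = 18,600 Hz = 18.6 kHz.

18.6 kHz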